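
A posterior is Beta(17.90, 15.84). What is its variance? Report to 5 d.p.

μ = 17.90/33.74 = 0.530528; Var = μ(1−μ)/(α+β+1) = 0.2490681/34.74 = 0.00717.

0.00717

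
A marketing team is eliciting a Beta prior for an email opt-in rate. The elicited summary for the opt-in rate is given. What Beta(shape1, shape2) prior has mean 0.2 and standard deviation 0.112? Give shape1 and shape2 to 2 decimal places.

shape1 = 2.35, shape2 = 9.40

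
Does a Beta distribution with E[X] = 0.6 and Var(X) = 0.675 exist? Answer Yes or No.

No

A Beta with mean μ has variance μ(1−μ)/(α+β+1) < μ(1−μ).
Here μ(1−μ) = 0.6×0.4 = 0.24, and 0.675 ≥ 0.24.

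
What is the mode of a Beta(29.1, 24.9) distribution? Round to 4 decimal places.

The density x^(α−1)(1−x)^(β−1) is maximised at (α−1)/(α+β−2) = 28.1/52.0 = 0.5404.

0.5404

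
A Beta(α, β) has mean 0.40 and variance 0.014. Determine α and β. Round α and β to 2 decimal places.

By moment matching, α+β = μ(1−μ)/σ² − 1 = (0.40·0.60)/0.014 − 1 = 17.1429 − 1 = 16.1429.
Since α/(α+β) = μ, α = 0.40·16.1429 = 6.46 and β = 0.60·16.1429 = 9.69.

α = 6.46, β = 9.69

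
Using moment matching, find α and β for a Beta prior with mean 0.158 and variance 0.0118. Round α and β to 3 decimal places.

Let s = α+β. The Beta variance is μ(1−μ)/(s+1).
So s+1 = μ(1−μ)/σ² = (0.158×0.842)/0.0118 = 0.133036/0.0118 = 11.2742, giving s = 10.2742.
Then α = μs = 0.158×10.2742 = 1.623 and β = (1−μ)s = 0.842×10.2742 = 8.651.

α = 1.623, β = 8.651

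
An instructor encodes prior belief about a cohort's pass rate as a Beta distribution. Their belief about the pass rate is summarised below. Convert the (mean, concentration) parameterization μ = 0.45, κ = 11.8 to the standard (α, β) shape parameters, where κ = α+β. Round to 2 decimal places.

α = 5.31, β = 6.49

α = μκ = 0.45×11.8 = 5.31 and β = (1−μ)κ = 0.55×11.8 = 6.49.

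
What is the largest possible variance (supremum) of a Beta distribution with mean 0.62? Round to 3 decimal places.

0.236

For fixed mean μ the Beta variance is μ(1−μ)/(α+β+1), increasing as α+β decreases.
Its least upper bound (not attained) is μ(1−μ) = 0.62·0.38 = 0.236.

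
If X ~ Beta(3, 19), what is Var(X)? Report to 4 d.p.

α+β = 22 and αβ = 57, so Var = αβ/[(α+β)²(α+β+1)] = 57/11132 = 0.0051.

0.0051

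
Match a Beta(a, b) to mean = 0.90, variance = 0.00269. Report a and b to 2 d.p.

a = 29.21, b = 3.25

Write ν = a+b; then a = μν and Var = μ(1−μ)/(ν+1).
ν = μ(1−μ)/Var − 1 = 0.0900/0.00269 − 1 = 32.4572.
a = 0.90·32.4572 = 29.21, b = 0.10·32.4572 = 3.25.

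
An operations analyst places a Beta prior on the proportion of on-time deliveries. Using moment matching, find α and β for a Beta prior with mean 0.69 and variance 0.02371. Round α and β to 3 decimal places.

Write ν = α+β; then α = μν and Var = μ(1−μ)/(ν+1).
ν = μ(1−μ)/Var − 1 = 0.2139/0.02371 − 1 = 8.0215.
α = 0.69·8.0215 = 5.535, β = 0.31·8.0215 = 2.487.

α = 5.535, β = 2.487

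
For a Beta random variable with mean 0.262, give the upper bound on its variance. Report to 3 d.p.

0.193

For fixed mean μ the Beta variance is μ(1−μ)/(α+β+1), increasing as α+β decreases.
Its least upper bound (not attained) is μ(1−μ) = 0.262·0.738 = 0.193.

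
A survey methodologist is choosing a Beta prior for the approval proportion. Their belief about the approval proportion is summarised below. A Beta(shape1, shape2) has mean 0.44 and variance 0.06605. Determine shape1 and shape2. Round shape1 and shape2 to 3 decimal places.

shape1 = 1.201, shape2 = 1.529

Let s = shape1+shape2. The Beta variance is μ(1−μ)/(s+1).
So s+1 = μ(1−μ)/σ² = (0.44×0.56)/0.06605 = 0.2464/0.06605 = 3.7305, giving s = 2.7305.
Then shape1 = μs = 0.44×2.7305 = 1.201 and shape2 = (1−μ)s = 0.56×2.7305 = 1.529.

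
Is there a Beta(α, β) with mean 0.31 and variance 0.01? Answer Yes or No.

Yes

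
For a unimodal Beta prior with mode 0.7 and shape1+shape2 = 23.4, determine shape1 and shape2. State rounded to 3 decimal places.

shape1 = 15.980, shape2 = 7.420

Mode = (shape1−1)/(κ−2) with κ = shape1+shape2, so shape1−1 = 0.7·21.4 = 14.980.
shape1 = 15.980; shape2 = κ − shape1 = 7.420.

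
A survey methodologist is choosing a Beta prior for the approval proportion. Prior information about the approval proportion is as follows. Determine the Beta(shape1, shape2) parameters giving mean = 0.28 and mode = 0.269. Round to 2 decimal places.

Let s = shape1+shape2. Mean gives shape1 = μs = 0.28s; mode gives (shape1−1)/(s−2) = 0.269.
Substituting: 0.28s − 1 = 0.269(s−2) = 0.269s − 0.538, so 0.011s = 0.462 and s = 42.0000.
Then shape1 = 0.28×42.0000 = 11.76 and shape2 = s−shape1 = 30.24.

shape1 = 11.76, shape2 = 30.24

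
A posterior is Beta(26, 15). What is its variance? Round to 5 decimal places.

μ = 26/41 = 0.634146; Var = μ(1−μ)/(α+β+1) = 0.2320048/42 = 0.00552.

0.00552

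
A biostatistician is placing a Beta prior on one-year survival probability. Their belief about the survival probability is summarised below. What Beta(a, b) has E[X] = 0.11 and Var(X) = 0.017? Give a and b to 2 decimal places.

a = 0.52, b = 4.24

By moment matching, a+b = μ(1−μ)/σ² − 1 = (0.11·0.89)/0.017 − 1 = 5.7588 − 1 = 4.7588.
Since a/(a+b) = μ, a = 0.11·4.7588 = 0.52 and b = 0.89·4.7588 = 4.24.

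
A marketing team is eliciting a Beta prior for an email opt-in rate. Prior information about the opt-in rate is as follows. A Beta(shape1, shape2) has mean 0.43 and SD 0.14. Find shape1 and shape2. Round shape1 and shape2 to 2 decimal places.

shape1 = 4.95, shape2 = 6.56

σ² = 0.14² = 0.0196.
With s = shape1+shape2, Var = μ(1−μ)/(s+1), so s+1 = (0.43×0.57)/0.0196 = 12.5051 and s = 11.5051.
shape1 = μs = 4.95, shape2 = (1−μ)s = 6.56.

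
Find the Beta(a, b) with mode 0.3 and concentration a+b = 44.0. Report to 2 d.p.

a = 13.60, b = 30.40

Mode = (a−1)/(κ−2) with κ = a+b, so a−1 = 0.3·42.0 = 12.60.
a = 13.60; b = κ − a = 30.40.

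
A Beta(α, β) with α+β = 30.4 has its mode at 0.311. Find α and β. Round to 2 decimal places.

Mode = (α−1)/(κ−2) with κ = α+β, so α−1 = 0.311·28.4 = 8.83.
α = 9.83; β = κ − α = 20.57.

α = 9.83, β = 20.57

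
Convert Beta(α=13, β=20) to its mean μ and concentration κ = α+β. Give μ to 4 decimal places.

μ = 0.3939, κ = 33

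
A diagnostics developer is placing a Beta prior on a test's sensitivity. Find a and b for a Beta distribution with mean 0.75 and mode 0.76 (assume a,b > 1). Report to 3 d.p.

a = 39.000, b = 13.000

Let s = a+b. Mean gives a = μs = 0.75s; mode gives (a−1)/(s−2) = 0.76.
Substituting: 0.75s − 1 = 0.76(s−2) = 0.76s − 1.52, so -0.01s = -0.52 and s = 52.0000.
Then a = 0.75×52.0000 = 39.000 and b = s−a = 13.000.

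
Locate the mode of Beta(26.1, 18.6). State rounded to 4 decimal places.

The density x^(α−1)(1−x)^(β−1) is maximised at (α−1)/(α+β−2) = 25.1/42.7 = 0.5878.

0.5878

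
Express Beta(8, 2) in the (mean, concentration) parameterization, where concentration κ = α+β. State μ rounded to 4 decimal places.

κ = α+β = 8+2 = 10; μ = α/κ = 8/10 = 0.8000.

μ = 0.8000, κ = 10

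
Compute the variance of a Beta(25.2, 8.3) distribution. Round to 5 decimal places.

Var = αβ/[(α+β)²(α+β+1)] = (25.2×8.3)/(33.5²×34.5) = 209.16/38717.625 = 0.00540.

0.00540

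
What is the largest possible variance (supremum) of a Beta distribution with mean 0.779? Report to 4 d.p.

0.1722

Var = μ(1−μ)/(α+β+1), which approaches μ(1−μ) as α+β → 0.
So the supremum is μ(1−μ) = 0.779×0.221 = 0.1722.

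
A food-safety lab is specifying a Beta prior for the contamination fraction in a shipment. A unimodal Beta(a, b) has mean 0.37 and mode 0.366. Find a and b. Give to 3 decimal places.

a = 24.790, b = 42.210

Let s = a+b. Mean gives a = μs = 0.37s; mode gives (a−1)/(s−2) = 0.366.
Substituting: 0.37s − 1 = 0.366(s−2) = 0.366s − 0.732, so 0.004s = 0.268 and s = 67.0000.
Then a = 0.37×67.0000 = 24.790 and b = s−a = 42.210.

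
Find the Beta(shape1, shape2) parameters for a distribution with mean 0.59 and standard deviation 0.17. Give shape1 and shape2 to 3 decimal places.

shape1 = 4.348, shape2 = 3.022

First σ² = 0.0289. Setting shape1 = μn, shape2 = (1−μ)n with n = shape1+shape2,
μ(1−μ)/(n+1) = 0.0289 ⇒ n+1 = 0.2419/0.0289 = 8.3702 ⇒ n = 7.3702.
Hence shape1 = 0.59×7.3702 = 4.348, shape2 = 0.41×7.3702 = 3.022.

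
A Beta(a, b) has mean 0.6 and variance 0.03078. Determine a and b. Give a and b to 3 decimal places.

Write ν = a+b; then a = μν and Var = μ(1−μ)/(ν+1).
ν = μ(1−μ)/Var − 1 = 0.24/0.03078 − 1 = 6.7973.
a = 0.6·6.7973 = 4.078, b = 0.4·6.7973 = 2.719.

a = 4.078, b = 2.719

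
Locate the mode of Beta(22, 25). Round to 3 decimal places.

The density x^(α−1)(1−x)^(β−1) is maximised at (α−1)/(α+β−2) = 21/45 = 0.467.

0.467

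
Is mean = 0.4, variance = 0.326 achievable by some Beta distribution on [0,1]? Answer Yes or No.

No

For any Beta, Var(X) < E[X]·(1−E[X]).
Here μ(1−μ) = 0.4×0.6 = 0.24, and 0.326 ≥ 0.24.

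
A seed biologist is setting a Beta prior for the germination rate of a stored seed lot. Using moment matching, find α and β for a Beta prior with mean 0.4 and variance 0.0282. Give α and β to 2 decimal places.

Write ν = α+β; then α = μν and Var = μ(1−μ)/(ν+1).
ν = μ(1−μ)/Var − 1 = 0.24/0.0282 − 1 = 7.5106.
α = 0.4·7.5106 = 3.00, β = 0.6·7.5106 = 4.51.

α = 3.00, β = 4.51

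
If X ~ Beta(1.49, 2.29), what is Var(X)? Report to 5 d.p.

0.04996

μ = 1.49/3.78 = 0.394180; Var = μ(1−μ)/(α+β+1) = 0.2388021/4.78 = 0.04996.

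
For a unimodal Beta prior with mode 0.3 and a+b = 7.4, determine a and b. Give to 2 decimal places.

For a,b>1 the mode is (a−1)/(a+b−2), so a = mode·(κ−2)+1 = 0.3×5.4+1 = 2.62.
And b = (1−mode)·(κ−2)+1 = 0.7×5.4+1 = 4.78.

a = 2.62, b = 4.78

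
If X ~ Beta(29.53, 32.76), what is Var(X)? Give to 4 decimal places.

Var = αβ/[(α+β)²(α+β+1)] = (29.53×32.76)/(62.29²×63.29) = 967.4028/245567.991089 = 0.0039.

0.0039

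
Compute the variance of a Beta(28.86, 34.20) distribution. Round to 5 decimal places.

0.00387

μ = 28.86/63.06 = 0.457659; Var = μ(1−μ)/(α+β+1) = 0.2482073/64.06 = 0.00387.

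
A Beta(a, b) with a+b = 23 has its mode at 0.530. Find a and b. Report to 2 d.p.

a = 12.13, b = 10.87

Since the density peak of Beta(a,b) is at (a−1)/(a+b−2),
a = 1 + 0.530(23−2) = 12.13 and b = 23 − 12.13 = 10.87.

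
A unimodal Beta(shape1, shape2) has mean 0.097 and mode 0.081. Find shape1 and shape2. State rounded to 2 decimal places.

shape1 = 5.08, shape2 = 47.29

Let s = shape1+shape2. Mean gives shape1 = μs = 0.097s; mode gives (shape1−1)/(s−2) = 0.081.
Substituting: 0.097s − 1 = 0.081(s−2) = 0.081s − 0.162, so 0.016s = 0.838 and s = 52.3750.
Then shape1 = 0.097×52.3750 = 5.08 and shape2 = s−shape1 = 47.29.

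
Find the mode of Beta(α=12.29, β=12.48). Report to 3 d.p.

0.496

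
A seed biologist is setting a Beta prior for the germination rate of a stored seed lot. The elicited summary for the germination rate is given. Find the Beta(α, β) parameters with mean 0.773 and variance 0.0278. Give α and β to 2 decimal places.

Let s = α+β. The Beta variance is μ(1−μ)/(s+1).
So s+1 = μ(1−μ)/σ² = (0.773×0.227)/0.0278 = 0.175471/0.0278 = 6.3119, giving s = 5.3119.
Then α = μs = 0.773×5.3119 = 4.11 and β = (1−μ)s = 0.227×5.3119 = 1.21.

α = 4.11, β = 1.21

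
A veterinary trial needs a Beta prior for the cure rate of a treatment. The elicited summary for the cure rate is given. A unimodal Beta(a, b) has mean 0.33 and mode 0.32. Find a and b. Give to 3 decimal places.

a = 11.880, b = 24.120

Let s = a+b. Mean gives a = μs = 0.33s; mode gives (a−1)/(s−2) = 0.32.
Substituting: 0.33s − 1 = 0.32(s−2) = 0.32s − 0.64, so 0.01s = 0.36 and s = 36.0000.
Then a = 0.33×36.0000 = 11.880 and b = s−a = 24.120.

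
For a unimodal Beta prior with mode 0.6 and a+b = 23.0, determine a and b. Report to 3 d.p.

a = 13.600, b = 9.400

Since the density peak of Beta(a,b) is at (a−1)/(a+b−2),
a = 1 + 0.6(23.0−2) = 13.600 and b = 23.0 − 13.600 = 9.400.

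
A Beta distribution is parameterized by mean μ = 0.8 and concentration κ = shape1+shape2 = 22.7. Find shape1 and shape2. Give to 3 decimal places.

Split κ in proportion μ : (1−μ): shape1 = 0.8·22.7 = 18.160, shape2 = 22.7 − 18.160 = 4.540.

shape1 = 18.160, shape2 = 4.540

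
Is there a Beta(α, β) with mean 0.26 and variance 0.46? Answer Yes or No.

No

A Beta with mean μ has variance μ(1−μ)/(α+β+1) < μ(1−μ).
Here μ(1−μ) = 0.26×0.74 = 0.1924, and 0.46 ≥ 0.1924.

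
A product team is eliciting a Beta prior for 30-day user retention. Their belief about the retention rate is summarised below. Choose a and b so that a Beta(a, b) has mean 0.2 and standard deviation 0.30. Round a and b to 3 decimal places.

σ² = 0.30² = 0.0900.
With s = a+b, Var = μ(1−μ)/(s+1), so s+1 = (0.2×0.8)/0.0900 = 1.7778 and s = 0.7778.
a = μs = 0.156, b = (1−μ)s = 0.622.

a = 0.156, b = 0.622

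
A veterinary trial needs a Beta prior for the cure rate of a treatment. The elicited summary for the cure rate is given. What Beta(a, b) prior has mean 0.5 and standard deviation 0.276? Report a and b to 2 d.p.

Variance = 0.276² = 0.076176. The moment-matching identity a+b = μ(1−μ)/Var − 1 gives
a+b = 0.25/0.076176 − 1 = 2.2819, so a = μ·2.2819 = 1.14 and b = (1−μ)·2.2819 = 1.14.

a = 1.14, b = 1.14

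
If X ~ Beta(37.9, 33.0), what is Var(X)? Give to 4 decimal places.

α+β = 70.9 and αβ = 1250.70, so Var = αβ/[(α+β)²(α+β+1)] = 1250.70/361427.639 = 0.0035.

0.0035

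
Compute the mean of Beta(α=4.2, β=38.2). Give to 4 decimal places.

The Beta mean is α/(α+β) = 4.2/(4.2+38.2) = 0.0991.

0.0991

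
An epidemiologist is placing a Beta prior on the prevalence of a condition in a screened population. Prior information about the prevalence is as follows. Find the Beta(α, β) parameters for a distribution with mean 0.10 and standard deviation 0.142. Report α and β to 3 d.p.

α = 0.346, β = 3.117

Variance = 0.142² = 0.020164. The moment-matching identity α+β = μ(1−μ)/Var − 1 gives
α+β = 0.0900/0.020164 − 1 = 3.4634, so α = μ·3.4634 = 0.346 and β = (1−μ)·3.4634 = 3.117.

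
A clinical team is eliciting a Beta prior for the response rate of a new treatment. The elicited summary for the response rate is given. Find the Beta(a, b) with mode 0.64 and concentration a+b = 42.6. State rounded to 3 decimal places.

Mode = (a−1)/(κ−2) with κ = a+b, so a−1 = 0.64·40.6 = 25.984.
a = 26.984; b = κ − a = 15.616.

a = 26.984, b = 15.616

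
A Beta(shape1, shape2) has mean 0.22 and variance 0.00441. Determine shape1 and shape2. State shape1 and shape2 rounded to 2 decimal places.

shape1 = 8.34, shape2 = 29.57

Write ν = shape1+shape2; then shape1 = μν and Var = μ(1−μ)/(ν+1).
ν = μ(1−μ)/Var − 1 = 0.1716/0.00441 − 1 = 37.9116.
shape1 = 0.22·37.9116 = 8.34, shape2 = 0.78·37.9116 = 29.57.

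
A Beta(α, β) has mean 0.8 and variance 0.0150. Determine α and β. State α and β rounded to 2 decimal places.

Let s = α+β. The Beta variance is μ(1−μ)/(s+1).
So s+1 = μ(1−μ)/σ² = (0.8×0.2)/0.0150 = 0.16/0.0150 = 10.6667, giving s = 9.6667.
Then α = μs = 0.8×9.6667 = 7.73 and β = (1−μ)s = 0.2×9.6667 = 1.93.

α = 7.73, β = 1.93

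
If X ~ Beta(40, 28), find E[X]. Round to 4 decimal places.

0.5882

E[X] = α/(α+β) = 40/68 = 0.5882.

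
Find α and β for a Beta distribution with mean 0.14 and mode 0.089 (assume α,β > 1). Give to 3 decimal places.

With s = α+β: μ = α/s and mode = (α−1)/(s−2). Eliminating α = μs,
μs − 1 = m(s−2) ⇒ s(μ−m) = 1−2m ⇒ s = 0.822/0.051 = 16.1176.
So α = μs = 2.256, β = (1−μ)s = 13.861.

α = 2.256, β = 13.861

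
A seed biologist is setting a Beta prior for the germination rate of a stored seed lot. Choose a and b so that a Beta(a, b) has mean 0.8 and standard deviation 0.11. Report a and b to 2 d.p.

a = 9.78, b = 2.44

First σ² = 0.0121. Setting a = μn, b = (1−μ)n with n = a+b,
μ(1−μ)/(n+1) = 0.0121 ⇒ n+1 = 0.16/0.0121 = 13.2231 ⇒ n = 12.2231.
Hence a = 0.8×12.2231 = 9.78, b = 0.2×12.2231 = 2.44.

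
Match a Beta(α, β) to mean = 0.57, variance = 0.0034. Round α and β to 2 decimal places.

α = 40.52, β = 30.57

Write ν = α+β; then α = μν and Var = μ(1−μ)/(ν+1).
ν = μ(1−μ)/Var − 1 = 0.2451/0.0034 − 1 = 71.0882.
α = 0.57·71.0882 = 40.52, β = 0.43·71.0882 = 30.57.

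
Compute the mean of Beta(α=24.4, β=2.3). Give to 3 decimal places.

E[X] = α/(α+β) = 24.4/26.7 = 0.914.

0.914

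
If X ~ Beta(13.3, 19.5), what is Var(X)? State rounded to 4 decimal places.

μ = 13.3/32.8 = 0.405488; Var = μ(1−μ)/(α+β+1) = 0.2410674/33.8 = 0.0071.

0.0071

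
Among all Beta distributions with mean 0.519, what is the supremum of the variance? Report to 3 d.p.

0.250

For fixed mean μ the Beta variance is μ(1−μ)/(α+β+1), increasing as α+β decreases.
Its least upper bound (not attained) is μ(1−μ) = 0.519·0.481 = 0.250.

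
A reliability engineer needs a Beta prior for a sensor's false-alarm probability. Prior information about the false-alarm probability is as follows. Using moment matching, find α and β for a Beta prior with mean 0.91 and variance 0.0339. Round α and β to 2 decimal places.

By moment matching, α+β = μ(1−μ)/σ² − 1 = (0.91·0.09)/0.0339 − 1 = 2.4159 − 1 = 1.4159.
Since α/(α+β) = μ, α = 0.91·1.4159 = 1.29 and β = 0.09·1.4159 = 0.13.

α = 1.29, β = 0.13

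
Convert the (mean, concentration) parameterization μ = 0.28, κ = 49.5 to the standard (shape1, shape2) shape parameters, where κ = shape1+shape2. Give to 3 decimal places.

shape1 = 13.860, shape2 = 35.640

shape1 = μκ = 0.28×49.5 = 13.860 and shape2 = (1−μ)κ = 0.72×49.5 = 35.640.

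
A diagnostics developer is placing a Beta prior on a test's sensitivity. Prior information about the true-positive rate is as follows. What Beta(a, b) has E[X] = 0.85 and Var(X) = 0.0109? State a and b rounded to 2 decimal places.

By moment matching, a+b = μ(1−μ)/σ² − 1 = (0.85·0.15)/0.0109 − 1 = 11.6972 − 1 = 10.6972.
Since a/(a+b) = μ, a = 0.85·10.6972 = 9.09 and b = 0.15·10.6972 = 1.60.

a = 9.09, b = 1.60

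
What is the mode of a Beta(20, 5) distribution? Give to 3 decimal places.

0.826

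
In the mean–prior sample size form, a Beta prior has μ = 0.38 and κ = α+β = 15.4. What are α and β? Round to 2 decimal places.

α = μκ = 0.38×15.4 = 5.85 and β = (1−μ)κ = 0.62×15.4 = 9.55.

α = 5.85, β = 9.55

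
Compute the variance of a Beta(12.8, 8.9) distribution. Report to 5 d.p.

0.01066

Var = αβ/[(α+β)²(α+β+1)] = (12.8×8.9)/(21.7²×22.7) = 113.92/10689.203 = 0.01066.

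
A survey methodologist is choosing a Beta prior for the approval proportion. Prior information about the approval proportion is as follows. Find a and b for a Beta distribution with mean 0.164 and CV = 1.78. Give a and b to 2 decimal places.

a = 0.10, b = 0.51

Var = (CV·μ)² = (1.78×0.164)² = 0.085217.
a+b = μ(1−μ)/Var − 1 = 0.137104/0.085217 − 1 = 0.6089.
Thus a = 0.164·0.6089 = 0.10 and b = 0.836·0.6089 = 0.51.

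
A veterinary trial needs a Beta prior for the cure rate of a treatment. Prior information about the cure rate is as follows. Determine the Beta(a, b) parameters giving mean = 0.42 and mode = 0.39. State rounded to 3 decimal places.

a = 3.080, b = 4.253

Let s = a+b. Mean gives a = μs = 0.42s; mode gives (a−1)/(s−2) = 0.39.
Substituting: 0.42s − 1 = 0.39(s−2) = 0.39s − 0.78, so 0.03s = 0.22 and s = 7.3333.
Then a = 0.42×7.3333 = 3.080 and b = s−a = 4.253.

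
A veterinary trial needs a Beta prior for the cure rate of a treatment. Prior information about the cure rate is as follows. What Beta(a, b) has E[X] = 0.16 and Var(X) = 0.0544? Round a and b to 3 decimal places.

a = 0.235, b = 1.235

Let s = a+b. The Beta variance is μ(1−μ)/(s+1).
So s+1 = μ(1−μ)/σ² = (0.16×0.84)/0.0544 = 0.1344/0.0544 = 2.4706, giving s = 1.4706.
Then a = μs = 0.16×1.4706 = 0.235 and b = (1−μ)s = 0.84×1.4706 = 1.235.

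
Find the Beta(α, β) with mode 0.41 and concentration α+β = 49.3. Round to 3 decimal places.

α = 20.393, β = 28.907

Mode = (α−1)/(κ−2) with κ = α+β, so α−1 = 0.41·47.3 = 19.393.
α = 20.393; β = κ − α = 28.907.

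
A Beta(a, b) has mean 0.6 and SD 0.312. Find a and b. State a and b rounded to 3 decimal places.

a = 0.879, b = 0.586

First σ² = 0.097344. Setting a = μn, b = (1−μ)n with n = a+b,
μ(1−μ)/(n+1) = 0.097344 ⇒ n+1 = 0.24/0.097344 = 2.4655 ⇒ n = 1.4655.
Hence a = 0.6×1.4655 = 0.879, b = 0.4×1.4655 = 0.586.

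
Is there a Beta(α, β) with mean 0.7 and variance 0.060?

Yes

For any Beta, Var(X) < E[X]·(1−E[X]).
Here μ(1−μ) = 0.7×0.3 = 0.21, and 0.060 < 0.21.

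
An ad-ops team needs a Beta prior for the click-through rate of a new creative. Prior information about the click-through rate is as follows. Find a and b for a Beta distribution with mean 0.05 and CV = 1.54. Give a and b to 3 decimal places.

a = 0.351, b = 6.661

σ = CV·μ = 1.54×0.05 = 0.07700, so σ² = 0.005929.
s+1 = μ(1−μ)/σ² = 0.0475/0.005929 = 8.0115, so s = a+b = 7.0115.
a = μs = 0.351, b = (1−μ)s = 6.661.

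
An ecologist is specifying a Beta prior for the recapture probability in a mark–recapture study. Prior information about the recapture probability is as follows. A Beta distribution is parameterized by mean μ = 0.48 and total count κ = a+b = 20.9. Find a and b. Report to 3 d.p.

a = 10.032, b = 10.868

a = μκ = 0.48×20.9 = 10.032 and b = (1−μ)κ = 0.52×20.9 = 10.868.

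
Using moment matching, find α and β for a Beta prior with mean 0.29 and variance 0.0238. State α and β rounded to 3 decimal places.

Let s = α+β. The Beta variance is μ(1−μ)/(s+1).
So s+1 = μ(1−μ)/σ² = (0.29×0.71)/0.0238 = 0.2059/0.0238 = 8.6513, giving s = 7.6513.
Then α = μs = 0.29×7.6513 = 2.219 and β = (1−μ)s = 0.71×7.6513 = 5.432.

α = 2.219, β = 5.432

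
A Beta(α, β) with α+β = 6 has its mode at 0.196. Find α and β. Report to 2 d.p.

Since the density peak of Beta(α,β) is at (α−1)/(α+β−2),
α = 1 + 0.196(6−2) = 1.78 and β = 6 − 1.78 = 4.22.

α = 1.78, β = 4.22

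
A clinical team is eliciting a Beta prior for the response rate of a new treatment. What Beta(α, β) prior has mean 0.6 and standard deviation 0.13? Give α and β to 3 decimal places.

First σ² = 0.0169. Setting α = μn, β = (1−μ)n with n = α+β,
μ(1−μ)/(n+1) = 0.0169 ⇒ n+1 = 0.24/0.0169 = 14.2012 ⇒ n = 13.2012.
Hence α = 0.6×13.2012 = 7.921, β = 0.4×13.2012 = 5.280.

α = 7.921, β = 5.280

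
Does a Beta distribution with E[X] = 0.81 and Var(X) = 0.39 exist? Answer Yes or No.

No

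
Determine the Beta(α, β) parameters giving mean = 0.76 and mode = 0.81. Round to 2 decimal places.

With s = α+β: μ = α/s and mode = (α−1)/(s−2). Eliminating α = μs,
μs − 1 = m(s−2) ⇒ s(μ−m) = 1−2m ⇒ s = -0.62/-0.05 = 12.4000.
So α = μs = 9.42, β = (1−μ)s = 2.98.

α = 9.42, β = 2.98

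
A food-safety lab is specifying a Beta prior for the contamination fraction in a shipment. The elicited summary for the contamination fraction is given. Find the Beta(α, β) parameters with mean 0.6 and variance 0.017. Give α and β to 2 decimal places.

α = 7.87, β = 5.25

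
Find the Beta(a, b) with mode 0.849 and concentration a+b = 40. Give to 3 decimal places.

Since the density peak of Beta(a,b) is at (a−1)/(a+b−2),
a = 1 + 0.849(40−2) = 33.262 and b = 40 − 33.262 = 6.738.

a = 33.262, b = 6.738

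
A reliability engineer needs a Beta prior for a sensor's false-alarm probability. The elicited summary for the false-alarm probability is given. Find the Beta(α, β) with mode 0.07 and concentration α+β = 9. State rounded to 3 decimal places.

α = 1.490, β = 7.510

For α,β>1 the mode is (α−1)/(α+β−2), so α = mode·(κ−2)+1 = 0.07×7+1 = 1.490.
And β = (1−mode)·(κ−2)+1 = 0.93×7+1 = 7.510.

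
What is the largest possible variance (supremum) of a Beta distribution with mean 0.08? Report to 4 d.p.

0.0736

For fixed mean μ the Beta variance is μ(1−μ)/(α+β+1), increasing as α+β decreases.
Its least upper bound (not attained) is μ(1−μ) = 0.08·0.92 = 0.0736.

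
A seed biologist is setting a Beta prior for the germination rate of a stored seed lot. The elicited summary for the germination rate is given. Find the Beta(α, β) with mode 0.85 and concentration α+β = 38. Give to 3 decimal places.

α = 31.600, β = 6.400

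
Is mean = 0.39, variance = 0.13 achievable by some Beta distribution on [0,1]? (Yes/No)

Yes

For any Beta, Var(X) < E[X]·(1−E[X]).
Here μ(1−μ) = 0.39×0.61 = 0.2379, and 0.13 < 0.2379.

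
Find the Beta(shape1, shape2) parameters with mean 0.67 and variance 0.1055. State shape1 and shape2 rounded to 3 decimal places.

shape1 = 0.734, shape2 = 0.362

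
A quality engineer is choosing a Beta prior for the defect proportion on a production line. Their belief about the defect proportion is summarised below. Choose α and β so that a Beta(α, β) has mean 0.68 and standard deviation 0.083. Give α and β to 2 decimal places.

σ² = 0.083² = 0.006889.
With s = α+β, Var = μ(1−μ)/(s+1), so s+1 = (0.68×0.32)/0.006889 = 31.5866 and s = 30.5866.
α = μs = 20.80, β = (1−μ)s = 9.79.

α = 20.80, β = 9.79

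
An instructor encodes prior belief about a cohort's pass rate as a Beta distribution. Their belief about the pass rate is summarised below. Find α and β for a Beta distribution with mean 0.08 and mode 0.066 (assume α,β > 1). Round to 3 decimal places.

Let s = α+β. Mean gives α = μs = 0.08s; mode gives (α−1)/(s−2) = 0.066.
Substituting: 0.08s − 1 = 0.066(s−2) = 0.066s − 0.132, so 0.014s = 0.868 and s = 62.0000.
Then α = 0.08×62.0000 = 4.960 and β = s−α = 57.040.

α = 4.960, β = 57.040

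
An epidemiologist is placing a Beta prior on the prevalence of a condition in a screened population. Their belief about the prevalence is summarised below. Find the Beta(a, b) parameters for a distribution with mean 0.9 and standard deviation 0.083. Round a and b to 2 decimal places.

a = 10.86, b = 1.21

First σ² = 0.006889. Setting a = μn, b = (1−μ)n with n = a+b,
μ(1−μ)/(n+1) = 0.006889 ⇒ n+1 = 0.09/0.006889 = 13.0643 ⇒ n = 12.0643.
Hence a = 0.9×12.0643 = 10.86, b = 0.1×12.0643 = 1.21.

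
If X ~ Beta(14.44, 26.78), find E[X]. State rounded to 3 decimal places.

0.350

The Beta mean is α/(α+β) = 14.44/(14.44+26.78) = 0.350.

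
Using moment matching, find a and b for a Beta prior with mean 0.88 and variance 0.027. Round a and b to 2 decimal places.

Write ν = a+b; then a = μν and Var = μ(1−μ)/(ν+1).
ν = μ(1−μ)/Var − 1 = 0.1056/0.027 − 1 = 2.9111.
a = 0.88·2.9111 = 2.56, b = 0.12·2.9111 = 0.35.

a = 2.56, b = 0.35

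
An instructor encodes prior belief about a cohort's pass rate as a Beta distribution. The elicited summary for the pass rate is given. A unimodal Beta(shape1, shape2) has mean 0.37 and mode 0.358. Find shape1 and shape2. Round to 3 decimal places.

shape1 = 8.757, shape2 = 14.910

Let s = shape1+shape2. Mean gives shape1 = μs = 0.37s; mode gives (shape1−1)/(s−2) = 0.358.
Substituting: 0.37s − 1 = 0.358(s−2) = 0.358s − 0.716, so 0.012s = 0.284 and s = 23.6667.
Then shape1 = 0.37×23.6667 = 8.757 and shape2 = s−shape1 = 14.910.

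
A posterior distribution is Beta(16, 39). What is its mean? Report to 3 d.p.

E[X] = α/(α+β) = 16/55 = 0.291.

0.291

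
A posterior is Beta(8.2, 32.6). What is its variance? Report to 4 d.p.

α+β = 40.8 and αβ = 267.32, so Var = αβ/[(α+β)²(α+β+1)] = 267.32/69581.952 = 0.0038.

0.0038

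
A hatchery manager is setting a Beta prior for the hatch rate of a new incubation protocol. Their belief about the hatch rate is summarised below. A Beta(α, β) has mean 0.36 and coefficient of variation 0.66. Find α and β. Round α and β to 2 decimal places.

α = 1.11, β = 1.97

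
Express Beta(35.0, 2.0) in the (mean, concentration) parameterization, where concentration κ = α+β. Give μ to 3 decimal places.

κ = α+β = 35.0+2.0 = 37.0; μ = α/κ = 35.0/37.0 = 0.946.

μ = 0.946, κ = 37.0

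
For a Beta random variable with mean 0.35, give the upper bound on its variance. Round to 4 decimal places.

For fixed mean μ the Beta variance is μ(1−μ)/(α+β+1), increasing as α+β decreases.
Its least upper bound (not attained) is μ(1−μ) = 0.35·0.65 = 0.2275.

0.2275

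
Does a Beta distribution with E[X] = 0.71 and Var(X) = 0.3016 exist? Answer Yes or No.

No

The Beta variance bound is σ² < μ(1−μ).
Here μ(1−μ) = 0.71×0.29 = 0.2059, and 0.3016 ≥ 0.2059.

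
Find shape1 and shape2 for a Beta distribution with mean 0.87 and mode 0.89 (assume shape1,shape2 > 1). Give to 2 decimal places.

shape1 = 33.93, shape2 = 5.07

With s = shape1+shape2: μ = shape1/s and mode = (shape1−1)/(s−2). Eliminating shape1 = μs,
μs − 1 = m(s−2) ⇒ s(μ−m) = 1−2m ⇒ s = -0.78/-0.02 = 39.0000.
So shape1 = μs = 33.93, shape2 = (1−μ)s = 5.07.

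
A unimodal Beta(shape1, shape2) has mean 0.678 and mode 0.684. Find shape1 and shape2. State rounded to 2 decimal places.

shape1 = 41.58, shape2 = 19.75

With s = shape1+shape2: μ = shape1/s and mode = (shape1−1)/(s−2). Eliminating shape1 = μs,
μs − 1 = m(s−2) ⇒ s(μ−m) = 1−2m ⇒ s = -0.368/-0.006 = 61.3333.
So shape1 = μs = 41.58, shape2 = (1−μ)s = 19.75.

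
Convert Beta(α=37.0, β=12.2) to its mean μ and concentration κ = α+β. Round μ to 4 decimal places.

κ = α+β = 37.0+12.2 = 49.2; μ = α/κ = 37.0/49.2 = 0.7520.

μ = 0.7520, κ = 49.2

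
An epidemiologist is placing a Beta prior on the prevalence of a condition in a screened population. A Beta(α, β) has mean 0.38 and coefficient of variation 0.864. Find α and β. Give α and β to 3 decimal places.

Var = (CV·μ)² = (0.864×0.38)² = 0.107794.
α+β = μ(1−μ)/Var − 1 = 0.2356/0.107794 − 1 = 1.1856.
Thus α = 0.38·1.1856 = 0.451 and β = 0.62·1.1856 = 0.735.

α = 0.451, β = 0.735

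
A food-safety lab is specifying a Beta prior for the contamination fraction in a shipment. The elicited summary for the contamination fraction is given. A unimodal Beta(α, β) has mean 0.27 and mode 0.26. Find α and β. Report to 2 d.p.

With s = α+β: μ = α/s and mode = (α−1)/(s−2). Eliminating α = μs,
μs − 1 = m(s−2) ⇒ s(μ−m) = 1−2m ⇒ s = 0.48/0.01 = 48.0000.
So α = μs = 12.96, β = (1−μ)s = 35.04.

α = 12.96, β = 35.04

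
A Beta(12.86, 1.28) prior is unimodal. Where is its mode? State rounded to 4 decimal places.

With α,β > 1, mode = (α−1)/(α+β−2) = 11.86/12.14 = 0.9769.

0.9769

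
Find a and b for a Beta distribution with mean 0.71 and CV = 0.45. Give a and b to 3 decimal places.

Var = (CV·μ)² = (0.45×0.71)² = 0.102080.
a+b = μ(1−μ)/Var − 1 = 0.2059/0.102080 − 1 = 1.0170.
Thus a = 0.71·1.0170 = 0.722 and b = 0.29·1.0170 = 0.295.

a = 0.722, b = 0.295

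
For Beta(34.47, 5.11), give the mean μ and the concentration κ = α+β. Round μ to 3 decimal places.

κ = α+β = 34.47+5.11 = 39.58; μ = α/κ = 34.47/39.58 = 0.871.

μ = 0.871, κ = 39.58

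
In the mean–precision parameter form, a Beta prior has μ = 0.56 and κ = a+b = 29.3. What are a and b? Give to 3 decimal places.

a = μκ = 0.56×29.3 = 16.408 and b = (1−μ)κ = 0.44×29.3 = 12.892.

a = 16.408, b = 12.892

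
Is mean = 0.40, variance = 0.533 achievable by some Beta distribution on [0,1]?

No

The Beta variance bound is σ² < μ(1−μ).
Here μ(1−μ) = 0.40×0.60 = 0.2400, and 0.533 ≥ 0.2400.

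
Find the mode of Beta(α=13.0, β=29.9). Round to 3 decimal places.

0.293

The density x^(α−1)(1−x)^(β−1) is maximised at (α−1)/(α+β−2) = 12.0/40.9 = 0.293.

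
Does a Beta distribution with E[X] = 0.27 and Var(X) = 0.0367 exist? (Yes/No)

For any Beta, Var(X) < E[X]·(1−E[X]).
Here μ(1−μ) = 0.27×0.73 = 0.1971, and 0.0367 < 0.1971.

Yes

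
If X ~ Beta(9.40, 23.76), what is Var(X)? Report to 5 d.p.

0.00595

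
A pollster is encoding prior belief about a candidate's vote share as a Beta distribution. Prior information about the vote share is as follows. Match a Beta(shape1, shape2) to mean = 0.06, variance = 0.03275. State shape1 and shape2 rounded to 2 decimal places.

Write ν = shape1+shape2; then shape1 = μν and Var = μ(1−μ)/(ν+1).
ν = μ(1−μ)/Var − 1 = 0.0564/0.03275 − 1 = 0.7221.
shape1 = 0.06·0.7221 = 0.04, shape2 = 0.94·0.7221 = 0.68.

shape1 = 0.04, shape2 = 0.68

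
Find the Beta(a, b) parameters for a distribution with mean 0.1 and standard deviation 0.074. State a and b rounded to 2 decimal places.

a = 1.54, b = 13.89

First σ² = 0.005476. Setting a = μn, b = (1−μ)n with n = a+b,
μ(1−μ)/(n+1) = 0.005476 ⇒ n+1 = 0.09/0.005476 = 16.4354 ⇒ n = 15.4354.
Hence a = 0.1×15.4354 = 1.54, b = 0.9×15.4354 = 13.89.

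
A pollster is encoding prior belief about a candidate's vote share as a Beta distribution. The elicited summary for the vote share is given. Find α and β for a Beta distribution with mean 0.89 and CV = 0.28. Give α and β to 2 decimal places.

α = 0.51, β = 0.06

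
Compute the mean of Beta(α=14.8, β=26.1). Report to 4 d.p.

0.3619

The Beta mean is α/(α+β) = 14.8/(14.8+26.1) = 0.3619.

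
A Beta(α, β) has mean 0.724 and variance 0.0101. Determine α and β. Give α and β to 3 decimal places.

α = 13.600, β = 5.185

By moment matching, α+β = μ(1−μ)/σ² − 1 = (0.724·0.276)/0.0101 − 1 = 19.7846 − 1 = 18.7846.
Since α/(α+β) = μ, α = 0.724·18.7846 = 13.600 and β = 0.276·18.7846 = 5.185.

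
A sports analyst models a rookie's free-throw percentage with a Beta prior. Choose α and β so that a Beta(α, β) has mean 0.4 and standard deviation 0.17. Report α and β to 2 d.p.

σ² = 0.17² = 0.0289.
With s = α+β, Var = μ(1−μ)/(s+1), so s+1 = (0.4×0.6)/0.0289 = 8.3045 and s = 7.3045.
α = μs = 2.92, β = (1−μ)s = 4.38.

α = 2.92, β = 4.38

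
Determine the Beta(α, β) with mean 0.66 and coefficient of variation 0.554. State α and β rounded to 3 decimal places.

α = 0.448, β = 0.231

σ = CV·μ = 0.554×0.66 = 0.36564, so σ² = 0.133693.
s+1 = μ(1−μ)/σ² = 0.2244/0.133693 = 1.6785, so s = α+β = 0.6785.
α = μs = 0.448, β = (1−μ)s = 0.231.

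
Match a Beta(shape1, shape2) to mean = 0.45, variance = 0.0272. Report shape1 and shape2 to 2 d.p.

shape1 = 3.64, shape2 = 4.45

By moment matching, shape1+shape2 = μ(1−μ)/σ² − 1 = (0.45·0.55)/0.0272 − 1 = 9.0993 − 1 = 8.0993.
Since shape1/(shape1+shape2) = μ, shape1 = 0.45·8.0993 = 3.64 and shape2 = 0.55·8.0993 = 4.45.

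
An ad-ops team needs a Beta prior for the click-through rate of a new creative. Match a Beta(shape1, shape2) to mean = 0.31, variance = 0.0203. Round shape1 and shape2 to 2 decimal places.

shape1 = 2.96, shape2 = 6.58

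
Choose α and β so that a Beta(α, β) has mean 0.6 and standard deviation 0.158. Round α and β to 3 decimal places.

α = 5.168, β = 3.446

First σ² = 0.024964. Setting α = μn, β = (1−μ)n with n = α+β,
μ(1−μ)/(n+1) = 0.024964 ⇒ n+1 = 0.24/0.024964 = 9.6138 ⇒ n = 8.6138.
Hence α = 0.6×8.6138 = 5.168, β = 0.4×8.6138 = 3.446.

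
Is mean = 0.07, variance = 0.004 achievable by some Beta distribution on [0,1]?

Yes

The Beta variance bound is σ² < μ(1−μ).
Here μ(1−μ) = 0.07×0.93 = 0.0651, and 0.004 < 0.0651.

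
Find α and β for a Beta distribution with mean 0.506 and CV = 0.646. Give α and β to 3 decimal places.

α = 0.678, β = 0.662

Var = (CV·μ)² = (0.646×0.506)² = 0.106848.
α+β = μ(1−μ)/Var − 1 = 0.249964/0.106848 − 1 = 1.3394.
Thus α = 0.506·1.3394 = 0.678 and β = 0.494·1.3394 = 0.662.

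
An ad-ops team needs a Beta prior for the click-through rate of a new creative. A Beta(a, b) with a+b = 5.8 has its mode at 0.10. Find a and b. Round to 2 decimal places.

a = 1.38, b = 4.42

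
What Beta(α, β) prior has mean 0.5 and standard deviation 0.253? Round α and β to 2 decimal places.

Variance = 0.253² = 0.064009. The moment-matching identity α+β = μ(1−μ)/Var − 1 gives
α+β = 0.25/0.064009 − 1 = 2.9057, so α = μ·2.9057 = 1.45 and β = (1−μ)·2.9057 = 1.45.

α = 1.45, β = 1.45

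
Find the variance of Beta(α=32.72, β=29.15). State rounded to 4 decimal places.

0.0040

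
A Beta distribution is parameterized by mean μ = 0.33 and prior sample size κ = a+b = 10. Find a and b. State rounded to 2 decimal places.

Split κ in proportion μ : (1−μ): a = 0.33·10 = 3.30, b = 10 − 3.30 = 6.70.

a = 3.30, b = 6.70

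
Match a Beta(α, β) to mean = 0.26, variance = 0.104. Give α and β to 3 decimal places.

α = 0.221, β = 0.629

Write ν = α+β; then α = μν and Var = μ(1−μ)/(ν+1).
ν = μ(1−μ)/Var − 1 = 0.1924/0.104 − 1 = 0.8500.
α = 0.26·0.8500 = 0.221, β = 0.74·0.8500 = 0.629.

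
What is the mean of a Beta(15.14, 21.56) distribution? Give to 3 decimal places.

0.413

E[X] = α/(α+β) = 15.14/36.70 = 0.413.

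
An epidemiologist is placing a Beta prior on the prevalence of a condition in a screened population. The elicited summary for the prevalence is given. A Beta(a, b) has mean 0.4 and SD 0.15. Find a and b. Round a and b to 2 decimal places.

a = 3.87, b = 5.80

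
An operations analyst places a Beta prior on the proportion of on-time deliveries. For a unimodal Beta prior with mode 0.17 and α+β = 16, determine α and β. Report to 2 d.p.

Since the density peak of Beta(α,β) is at (α−1)/(α+β−2),
α = 1 + 0.17(16−2) = 3.38 and β = 16 − 3.38 = 12.62.

α = 3.38, β = 12.62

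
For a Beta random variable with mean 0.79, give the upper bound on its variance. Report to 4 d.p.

Var = μ(1−μ)/(α+β+1), which approaches μ(1−μ) as α+β → 0.
So the supremum is μ(1−μ) = 0.79×0.21 = 0.1659.

0.1659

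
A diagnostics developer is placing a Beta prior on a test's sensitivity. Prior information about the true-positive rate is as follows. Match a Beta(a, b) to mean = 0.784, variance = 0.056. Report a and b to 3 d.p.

Write ν = a+b; then a = μν and Var = μ(1−μ)/(ν+1).
ν = μ(1−μ)/Var − 1 = 0.169344/0.056 − 1 = 2.0240.
a = 0.784·2.0240 = 1.587, b = 0.216·2.0240 = 0.437.

a = 1.587, b = 0.437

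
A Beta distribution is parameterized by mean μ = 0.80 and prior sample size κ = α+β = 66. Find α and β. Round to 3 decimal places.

α = 52.800, β = 13.200

Split κ in proportion μ : (1−μ): α = 0.80·66 = 52.800, β = 66 − 52.800 = 13.200.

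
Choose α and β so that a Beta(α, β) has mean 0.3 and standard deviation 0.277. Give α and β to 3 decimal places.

α = 0.521, β = 1.216

Variance = 0.277² = 0.076729. The moment-matching identity α+β = μ(1−μ)/Var − 1 gives
α+β = 0.21/0.076729 − 1 = 1.7369, so α = μ·1.7369 = 0.521 and β = (1−μ)·1.7369 = 1.216.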